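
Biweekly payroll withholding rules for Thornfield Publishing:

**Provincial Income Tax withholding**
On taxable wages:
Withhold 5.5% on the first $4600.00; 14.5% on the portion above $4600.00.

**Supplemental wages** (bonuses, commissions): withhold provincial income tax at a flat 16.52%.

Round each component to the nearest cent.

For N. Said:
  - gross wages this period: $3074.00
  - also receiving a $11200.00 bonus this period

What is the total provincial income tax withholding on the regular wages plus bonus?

Provincial Income Tax: taxable = $3074.00
  5.5% × $3074.00 = $169.07
Supplemental (16.52% flat on bonus): 16.52% × $11200.00 = $1850.24
Total provincial income tax: $169.07 + $1850.24 = $2019.31

$2019.31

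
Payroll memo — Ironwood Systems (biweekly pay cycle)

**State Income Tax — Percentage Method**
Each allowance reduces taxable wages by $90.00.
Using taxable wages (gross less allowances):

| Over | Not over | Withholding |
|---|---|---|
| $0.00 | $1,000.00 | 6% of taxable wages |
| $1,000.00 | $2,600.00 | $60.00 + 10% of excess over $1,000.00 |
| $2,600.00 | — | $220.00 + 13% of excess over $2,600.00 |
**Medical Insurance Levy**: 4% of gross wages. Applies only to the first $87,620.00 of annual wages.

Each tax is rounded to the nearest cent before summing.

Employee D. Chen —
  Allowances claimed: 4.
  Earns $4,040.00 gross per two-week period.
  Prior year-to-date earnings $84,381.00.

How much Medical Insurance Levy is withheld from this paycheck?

Medical Insurance Levy: cap $87,620.00 − YTD $84,381.00 = $3,239.00 subject; 4% × $3,239.00 = $129.56

$129.56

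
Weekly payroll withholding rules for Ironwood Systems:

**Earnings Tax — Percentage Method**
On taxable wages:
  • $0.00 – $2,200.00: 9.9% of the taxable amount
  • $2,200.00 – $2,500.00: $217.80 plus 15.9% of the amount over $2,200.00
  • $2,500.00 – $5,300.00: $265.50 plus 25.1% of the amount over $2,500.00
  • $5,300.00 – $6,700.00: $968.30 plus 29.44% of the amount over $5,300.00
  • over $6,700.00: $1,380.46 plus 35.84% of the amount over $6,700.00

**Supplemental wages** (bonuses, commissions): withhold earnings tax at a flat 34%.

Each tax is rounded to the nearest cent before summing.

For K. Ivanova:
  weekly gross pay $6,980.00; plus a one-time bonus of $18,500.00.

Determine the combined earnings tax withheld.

$7,770.81

Earnings Tax: taxable = $6,980.00
  $1,380.46 + 35.84% × ($6,980.00 − $6,700.00) = $1,380.46 + 35.84% × $280.00 = $1,480.81
Supplemental (34% flat on bonus): 34% × $18,500.00 = $6,290.00
Total earnings tax: $1,480.81 + $6,290.00 = $7,770.81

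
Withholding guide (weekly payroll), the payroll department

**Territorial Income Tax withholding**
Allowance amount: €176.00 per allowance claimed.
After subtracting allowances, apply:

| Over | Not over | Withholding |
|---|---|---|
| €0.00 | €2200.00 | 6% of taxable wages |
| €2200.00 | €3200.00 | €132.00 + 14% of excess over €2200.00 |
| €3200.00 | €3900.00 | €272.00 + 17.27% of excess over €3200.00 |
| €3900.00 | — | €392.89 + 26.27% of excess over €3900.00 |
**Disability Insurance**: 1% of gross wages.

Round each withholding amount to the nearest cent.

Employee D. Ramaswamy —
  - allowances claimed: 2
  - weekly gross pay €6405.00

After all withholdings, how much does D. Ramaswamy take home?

€5382.47

Territorial Income Tax: taxable = €6405.00 − 2×€176.00 = €6053.00
  €392.89 + 26.27% × (€6053.00 − €3900.00) = €392.89 + 26.27% × €2153.00 = €958.48
Disability Insurance: 1% × €6405.00 = €64.05
Total withheld: €958.48 + €64.05 = €1022.53
Net pay: €6405.00 − €1022.53 = €5382.47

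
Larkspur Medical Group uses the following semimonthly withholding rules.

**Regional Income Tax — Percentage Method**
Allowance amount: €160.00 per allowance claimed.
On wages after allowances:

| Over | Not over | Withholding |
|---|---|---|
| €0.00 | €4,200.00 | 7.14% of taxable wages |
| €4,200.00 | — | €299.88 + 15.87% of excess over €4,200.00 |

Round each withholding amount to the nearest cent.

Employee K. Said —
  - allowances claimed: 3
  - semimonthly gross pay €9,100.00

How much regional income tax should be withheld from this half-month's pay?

€1,001.33

Regional Income Tax: taxable = €9,100.00 − 3×€160.00 = €8,620.00
  €299.88 + 15.87% × (€8,620.00 − €4,200.00) = €299.88 + 15.87% × €4,420.00 = €1,001.33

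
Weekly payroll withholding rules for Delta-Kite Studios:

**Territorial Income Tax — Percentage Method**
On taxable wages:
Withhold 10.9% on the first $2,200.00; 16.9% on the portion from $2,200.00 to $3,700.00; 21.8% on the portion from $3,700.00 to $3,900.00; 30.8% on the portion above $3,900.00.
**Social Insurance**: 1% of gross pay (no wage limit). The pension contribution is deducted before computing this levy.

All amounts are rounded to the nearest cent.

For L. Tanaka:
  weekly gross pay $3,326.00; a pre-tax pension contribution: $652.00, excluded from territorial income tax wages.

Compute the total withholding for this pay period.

$346.65

Territorial Income Tax: taxable = $3,326.00 − $652.00 = $2,674.00
  $239.80 + 16.9% × ($2,674.00 − $2,200.00) = $239.80 + 16.9% × $474.00 = $319.91
Social Insurance: 1% × $2,674.00 = $26.74
Total: $319.91 + $26.74 = $346.65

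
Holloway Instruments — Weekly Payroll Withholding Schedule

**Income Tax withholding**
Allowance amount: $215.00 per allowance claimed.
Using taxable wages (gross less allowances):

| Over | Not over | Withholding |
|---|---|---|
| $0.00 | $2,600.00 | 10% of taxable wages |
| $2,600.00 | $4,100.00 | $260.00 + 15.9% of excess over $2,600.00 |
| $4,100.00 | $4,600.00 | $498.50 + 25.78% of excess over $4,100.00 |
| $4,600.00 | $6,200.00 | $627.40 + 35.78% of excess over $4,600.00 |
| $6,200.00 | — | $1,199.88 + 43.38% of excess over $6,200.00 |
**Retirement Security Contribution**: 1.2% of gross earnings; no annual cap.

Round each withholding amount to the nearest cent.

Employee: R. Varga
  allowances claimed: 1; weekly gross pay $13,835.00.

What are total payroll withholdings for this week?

$4,584.70

Income Tax: taxable = $13,835.00 − 1×$215.00 = $13,620.00
  $1,199.88 + 43.38% × ($13,620.00 − $6,200.00) = $1,199.88 + 43.38% × $7,420.00 = $4,418.68
Retirement Security Contribution: 1.2% × $13,835.00 = $166.02
Total: $4,418.68 + $166.02 = $4,584.70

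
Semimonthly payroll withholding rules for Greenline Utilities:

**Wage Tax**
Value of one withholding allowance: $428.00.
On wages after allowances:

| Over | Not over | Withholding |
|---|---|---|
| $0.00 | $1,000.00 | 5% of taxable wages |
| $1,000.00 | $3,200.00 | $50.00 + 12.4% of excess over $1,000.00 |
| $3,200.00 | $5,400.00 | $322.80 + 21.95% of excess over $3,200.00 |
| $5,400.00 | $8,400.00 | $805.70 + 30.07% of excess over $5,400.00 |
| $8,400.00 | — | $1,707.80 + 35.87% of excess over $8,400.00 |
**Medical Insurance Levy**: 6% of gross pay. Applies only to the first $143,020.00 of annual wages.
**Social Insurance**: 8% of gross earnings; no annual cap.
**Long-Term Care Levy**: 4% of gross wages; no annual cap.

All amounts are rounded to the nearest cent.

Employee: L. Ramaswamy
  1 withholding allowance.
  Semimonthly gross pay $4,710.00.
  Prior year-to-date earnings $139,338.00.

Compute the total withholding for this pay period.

Wage Tax: taxable = $4,710.00 − 1×$428.00 = $4,282.00
  $322.80 + 21.95% × ($4,282.00 − $3,200.00) = $322.80 + 21.95% × $1,082.00 = $560.30
Medical Insurance Levy: cap $143,020.00 − YTD $139,338.00 = $3,682.00 subject; 6% × $3,682.00 = $220.92
Social Insurance: 8% × $4,710.00 = $376.80
Long-Term Care Levy: 4% × $4,710.00 = $188.40
Total: $560.30 + $220.92 + $376.80 + $188.40 = $1,346.42

$1,346.42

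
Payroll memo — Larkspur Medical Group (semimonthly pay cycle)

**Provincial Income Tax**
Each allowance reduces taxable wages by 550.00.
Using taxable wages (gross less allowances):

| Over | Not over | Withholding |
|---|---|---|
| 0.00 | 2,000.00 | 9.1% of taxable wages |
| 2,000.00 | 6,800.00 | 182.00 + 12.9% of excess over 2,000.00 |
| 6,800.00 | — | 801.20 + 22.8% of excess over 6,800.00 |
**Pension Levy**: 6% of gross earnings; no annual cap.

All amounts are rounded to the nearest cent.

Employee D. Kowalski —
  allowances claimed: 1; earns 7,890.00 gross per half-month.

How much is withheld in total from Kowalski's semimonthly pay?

Provincial Income Tax: taxable = 7,890.00 − 1×550.00 = 7,340.00
  801.20 + 22.8% × (7,340.00 − 6,800.00) = 801.20 + 22.8% × 540.00 = 924.32
Pension Levy: 6% × 7,890.00 = 473.40
Total: 924.32 + 473.40 = 1,397.72

1,397.72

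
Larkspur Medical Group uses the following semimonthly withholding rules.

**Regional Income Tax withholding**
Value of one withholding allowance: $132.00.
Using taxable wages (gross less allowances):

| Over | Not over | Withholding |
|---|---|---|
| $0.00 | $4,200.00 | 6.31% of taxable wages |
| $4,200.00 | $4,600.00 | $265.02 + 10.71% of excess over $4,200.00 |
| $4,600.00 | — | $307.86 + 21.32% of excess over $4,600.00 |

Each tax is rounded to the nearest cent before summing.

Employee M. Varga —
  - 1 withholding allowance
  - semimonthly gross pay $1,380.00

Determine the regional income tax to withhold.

Regional Income Tax: taxable = $1,380.00 − 1×$132.00 = $1,248.00
  6.31% × $1,248.00 = $78.75

$78.75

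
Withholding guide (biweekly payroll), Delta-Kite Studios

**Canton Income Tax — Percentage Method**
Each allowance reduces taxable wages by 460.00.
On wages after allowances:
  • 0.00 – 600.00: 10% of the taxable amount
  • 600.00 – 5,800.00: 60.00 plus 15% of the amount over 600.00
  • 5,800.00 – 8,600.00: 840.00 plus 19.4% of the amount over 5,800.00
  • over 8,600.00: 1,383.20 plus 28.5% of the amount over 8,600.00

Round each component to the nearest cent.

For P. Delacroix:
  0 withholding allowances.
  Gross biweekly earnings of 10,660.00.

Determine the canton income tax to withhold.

1,970.30

Canton Income Tax: taxable = 10,660.00
  1,383.20 + 28.5% × (10,660.00 − 8,600.00) = 1,383.20 + 28.5% × 2,060.00 = 1,970.30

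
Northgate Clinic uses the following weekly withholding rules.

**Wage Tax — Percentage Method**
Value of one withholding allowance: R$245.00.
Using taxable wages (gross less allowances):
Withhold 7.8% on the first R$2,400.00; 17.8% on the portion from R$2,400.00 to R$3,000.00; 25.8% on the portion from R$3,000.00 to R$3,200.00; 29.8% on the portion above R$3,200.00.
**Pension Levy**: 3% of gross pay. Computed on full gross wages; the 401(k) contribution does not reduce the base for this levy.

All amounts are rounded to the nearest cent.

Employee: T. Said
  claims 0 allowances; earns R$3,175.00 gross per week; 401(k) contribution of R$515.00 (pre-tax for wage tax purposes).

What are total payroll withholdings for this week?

Wage Tax: taxable = R$3,175.00 − R$515.00 = R$2,660.00
  R$187.20 + 17.8% × (R$2,660.00 − R$2,400.00) = R$187.20 + 17.8% × R$260.00 = R$233.48
Pension Levy: 3% × R$3,175.00 = R$95.25
Total: R$233.48 + R$95.25 = R$328.73

R$328.73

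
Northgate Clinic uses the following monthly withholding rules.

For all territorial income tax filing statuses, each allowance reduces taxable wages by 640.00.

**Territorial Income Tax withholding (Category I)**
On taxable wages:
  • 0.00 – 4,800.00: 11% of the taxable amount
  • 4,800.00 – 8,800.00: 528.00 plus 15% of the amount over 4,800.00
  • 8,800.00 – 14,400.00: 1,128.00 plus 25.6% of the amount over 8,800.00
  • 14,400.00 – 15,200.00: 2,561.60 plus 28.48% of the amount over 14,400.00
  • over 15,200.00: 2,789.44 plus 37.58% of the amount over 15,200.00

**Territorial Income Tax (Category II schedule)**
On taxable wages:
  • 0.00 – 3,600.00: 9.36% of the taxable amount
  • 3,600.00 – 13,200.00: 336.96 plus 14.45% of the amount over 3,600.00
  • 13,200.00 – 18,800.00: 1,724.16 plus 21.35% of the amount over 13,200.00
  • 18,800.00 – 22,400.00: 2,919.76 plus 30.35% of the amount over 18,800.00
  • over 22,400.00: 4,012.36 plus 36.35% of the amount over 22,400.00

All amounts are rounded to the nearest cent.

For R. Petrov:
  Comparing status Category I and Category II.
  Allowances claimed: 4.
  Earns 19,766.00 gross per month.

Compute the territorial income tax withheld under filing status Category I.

Territorial Income Tax (Category I): taxable = 19,766.00 − 4×640.00 = 17,206.00
  2,789.44 + 37.58% × (17,206.00 − 15,200.00) = 2,789.44 + 37.58% × 2,006.00 = 3,543.29

3,543.29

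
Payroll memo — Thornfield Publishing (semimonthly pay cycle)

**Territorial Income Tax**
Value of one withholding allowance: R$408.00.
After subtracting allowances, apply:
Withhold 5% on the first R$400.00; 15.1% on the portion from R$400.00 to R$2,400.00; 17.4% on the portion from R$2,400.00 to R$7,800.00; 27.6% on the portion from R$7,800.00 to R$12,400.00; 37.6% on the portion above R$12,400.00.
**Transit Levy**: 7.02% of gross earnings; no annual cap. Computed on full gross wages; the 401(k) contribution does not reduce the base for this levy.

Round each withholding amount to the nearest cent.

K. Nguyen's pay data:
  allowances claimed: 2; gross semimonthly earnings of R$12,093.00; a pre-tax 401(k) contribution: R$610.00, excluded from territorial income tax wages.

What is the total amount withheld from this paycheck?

Territorial Income Tax: taxable = R$12,093.00 − R$610.00 − 2×R$408.00 = R$10,667.00
  R$1,261.60 + 27.6% × (R$10,667.00 − R$7,800.00) = R$1,261.60 + 27.6% × R$2,867.00 = R$2,052.89
Transit Levy: 7.02% × R$12,093.00 = R$848.93
Total: R$2,052.89 + R$848.93 = R$2,901.82

R$2,901.82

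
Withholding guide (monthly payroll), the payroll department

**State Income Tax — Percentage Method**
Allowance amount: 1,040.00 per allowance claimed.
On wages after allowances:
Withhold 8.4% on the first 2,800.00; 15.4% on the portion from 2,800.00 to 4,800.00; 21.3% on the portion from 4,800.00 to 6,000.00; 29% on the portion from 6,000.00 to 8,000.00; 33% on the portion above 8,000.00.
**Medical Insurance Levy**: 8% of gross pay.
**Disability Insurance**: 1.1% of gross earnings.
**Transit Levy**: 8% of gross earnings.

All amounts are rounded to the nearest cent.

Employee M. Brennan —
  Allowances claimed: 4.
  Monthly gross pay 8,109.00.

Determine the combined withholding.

1,798.79

State Income Tax: taxable = 8,109.00 − 4×1,040.00 = 3,949.00
  235.20 + 15.4% × (3,949.00 − 2,800.00) = 235.20 + 15.4% × 1,149.00 = 412.15
Medical Insurance Levy: 8% × 8,109.00 = 648.72
Disability Insurance: 1.1% × 8,109.00 = 89.20
Transit Levy: 8% × 8,109.00 = 648.72
Total: 412.15 + 648.72 + 89.20 + 648.72 = 1,798.79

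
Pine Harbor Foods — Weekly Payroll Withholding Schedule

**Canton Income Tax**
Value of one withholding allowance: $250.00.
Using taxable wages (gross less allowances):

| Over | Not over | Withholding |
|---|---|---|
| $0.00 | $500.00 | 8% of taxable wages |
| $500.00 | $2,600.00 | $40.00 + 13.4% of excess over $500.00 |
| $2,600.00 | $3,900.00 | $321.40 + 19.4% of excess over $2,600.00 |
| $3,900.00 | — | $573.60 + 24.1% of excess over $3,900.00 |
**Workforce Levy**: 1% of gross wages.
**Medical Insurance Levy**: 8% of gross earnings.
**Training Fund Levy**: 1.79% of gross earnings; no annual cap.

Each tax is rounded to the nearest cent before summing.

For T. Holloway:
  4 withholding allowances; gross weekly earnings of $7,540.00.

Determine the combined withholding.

$2,023.41

Canton Income Tax: taxable = $7,540.00 − 4×$250.00 = $6,540.00
  $573.60 + 24.1% × ($6,540.00 − $3,900.00) = $573.60 + 24.1% × $2,640.00 = $1,209.84
Workforce Levy: 1% × $7,540.00 = $75.40
Medical Insurance Levy: 8% × $7,540.00 = $603.20
Training Fund Levy: 1.79% × $7,540.00 = $134.97
Total: $1,209.84 + $75.40 + $603.20 + $134.97 = $2,023.41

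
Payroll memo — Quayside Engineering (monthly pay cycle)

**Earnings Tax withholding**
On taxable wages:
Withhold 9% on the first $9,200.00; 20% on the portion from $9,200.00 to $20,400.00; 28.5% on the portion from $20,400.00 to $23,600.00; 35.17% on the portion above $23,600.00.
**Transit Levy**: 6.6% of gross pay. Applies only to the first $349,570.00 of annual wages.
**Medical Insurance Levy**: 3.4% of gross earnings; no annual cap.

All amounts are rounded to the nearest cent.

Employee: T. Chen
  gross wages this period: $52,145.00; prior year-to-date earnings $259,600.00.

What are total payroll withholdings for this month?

Earnings Tax: taxable = $52,145.00
  $3,980.00 + 35.17% × ($52,145.00 − $23,600.00) = $3,980.00 + 35.17% × $28,545.00 = $14,019.28
Transit Levy: 6.6% × $52,145.00 = $3,441.57
Medical Insurance Levy: 3.4% × $52,145.00 = $1,772.93
Total: $14,019.28 + $3,441.57 + $1,772.93 = $19,233.78

$19,233.78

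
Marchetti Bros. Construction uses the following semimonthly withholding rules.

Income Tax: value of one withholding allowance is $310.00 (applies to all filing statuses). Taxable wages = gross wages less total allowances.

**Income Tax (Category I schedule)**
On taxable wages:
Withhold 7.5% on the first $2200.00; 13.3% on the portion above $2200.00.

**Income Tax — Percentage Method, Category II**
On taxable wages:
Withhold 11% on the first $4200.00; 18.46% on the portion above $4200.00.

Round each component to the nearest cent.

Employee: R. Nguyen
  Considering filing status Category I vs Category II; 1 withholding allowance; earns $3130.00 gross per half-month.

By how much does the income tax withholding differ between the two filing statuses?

Income Tax (Category I): taxable = $3130.00 − 1×$310.00 = $2820.00
  $165.00 + 13.3% × ($2820.00 − $2200.00) = $165.00 + 13.3% × $620.00 = $247.46
Income Tax (Category II): taxable = $3130.00 − 1×$310.00 = $2820.00
  11% × $2820.00 = $310.20
Difference: |$247.46 − $310.20| = $62.74 (higher under Category II)

$62.74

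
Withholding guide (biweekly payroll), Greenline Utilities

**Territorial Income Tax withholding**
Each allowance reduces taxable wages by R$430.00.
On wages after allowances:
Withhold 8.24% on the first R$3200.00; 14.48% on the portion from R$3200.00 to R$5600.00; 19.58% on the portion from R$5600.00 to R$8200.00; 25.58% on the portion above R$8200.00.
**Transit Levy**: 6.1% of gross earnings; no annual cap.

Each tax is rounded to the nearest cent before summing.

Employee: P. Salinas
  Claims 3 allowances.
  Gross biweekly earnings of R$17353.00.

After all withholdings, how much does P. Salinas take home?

R$13162.83

Territorial Income Tax: taxable = R$17353.00 − 3×R$430.00 = R$16063.00
  R$1120.28 + 25.58% × (R$16063.00 − R$8200.00) = R$1120.28 + 25.58% × R$7863.00 = R$3131.64
Transit Levy: 6.1% × R$17353.00 = R$1058.53
Total withheld: R$3131.64 + R$1058.53 = R$4190.17
Net pay: R$17353.00 − R$4190.17 = R$13162.83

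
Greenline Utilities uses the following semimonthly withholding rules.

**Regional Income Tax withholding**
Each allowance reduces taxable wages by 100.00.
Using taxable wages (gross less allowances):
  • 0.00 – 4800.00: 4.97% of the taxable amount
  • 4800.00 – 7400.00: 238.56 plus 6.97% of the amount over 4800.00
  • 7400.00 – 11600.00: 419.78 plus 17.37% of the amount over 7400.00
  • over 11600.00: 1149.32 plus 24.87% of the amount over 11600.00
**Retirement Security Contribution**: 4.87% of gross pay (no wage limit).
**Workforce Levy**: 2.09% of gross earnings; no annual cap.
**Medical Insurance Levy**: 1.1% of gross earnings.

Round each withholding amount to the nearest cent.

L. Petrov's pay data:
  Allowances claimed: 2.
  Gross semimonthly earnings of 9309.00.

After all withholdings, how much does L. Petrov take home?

7842.06

Regional Income Tax: taxable = 9309.00 − 2×100.00 = 9109.00
  419.78 + 17.37% × (9109.00 − 7400.00) = 419.78 + 17.37% × 1709.00 = 716.63
Retirement Security Contribution: 4.87% × 9309.00 = 453.35
Workforce Levy: 2.09% × 9309.00 = 194.56
Medical Insurance Levy: 1.1% × 9309.00 = 102.40
Total withheld: 716.63 + 453.35 + 194.56 + 102.40 = 1466.94
Net pay: 9309.00 − 1466.94 = 7842.06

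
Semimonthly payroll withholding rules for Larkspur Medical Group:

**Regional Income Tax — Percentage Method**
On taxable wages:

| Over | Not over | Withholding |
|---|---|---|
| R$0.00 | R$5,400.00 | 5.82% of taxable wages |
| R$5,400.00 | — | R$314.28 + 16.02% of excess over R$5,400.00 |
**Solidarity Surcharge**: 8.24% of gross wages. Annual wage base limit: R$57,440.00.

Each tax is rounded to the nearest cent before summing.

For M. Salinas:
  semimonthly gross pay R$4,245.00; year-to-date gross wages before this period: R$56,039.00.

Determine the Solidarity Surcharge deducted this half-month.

R$115.44

Solidarity Surcharge: cap R$57,440.00 − YTD R$56,039.00 = R$1,401.00 subject; 8.24% × R$1,401.00 = R$115.44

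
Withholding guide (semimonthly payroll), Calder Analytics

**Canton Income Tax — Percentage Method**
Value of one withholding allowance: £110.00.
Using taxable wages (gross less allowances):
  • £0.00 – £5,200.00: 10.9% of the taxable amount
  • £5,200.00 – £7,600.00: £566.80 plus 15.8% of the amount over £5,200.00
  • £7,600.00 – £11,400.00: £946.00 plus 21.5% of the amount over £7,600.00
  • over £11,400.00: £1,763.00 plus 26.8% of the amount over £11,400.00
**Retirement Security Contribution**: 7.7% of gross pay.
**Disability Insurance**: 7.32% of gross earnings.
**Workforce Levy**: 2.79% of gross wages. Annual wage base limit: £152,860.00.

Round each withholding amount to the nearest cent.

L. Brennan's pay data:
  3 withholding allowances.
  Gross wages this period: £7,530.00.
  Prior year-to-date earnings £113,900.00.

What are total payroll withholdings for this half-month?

Canton Income Tax: taxable = £7,530.00 − 3×£110.00 = £7,200.00
  £566.80 + 15.8% × (£7,200.00 − £5,200.00) = £566.80 + 15.8% × £2,000.00 = £882.80
Retirement Security Contribution: 7.7% × £7,530.00 = £579.81
Disability Insurance: 7.32% × £7,530.00 = £551.20
Workforce Levy: 2.79% × £7,530.00 = £210.09
Total: £882.80 + £579.81 + £551.20 + £210.09 = £2,223.90

£2,223.90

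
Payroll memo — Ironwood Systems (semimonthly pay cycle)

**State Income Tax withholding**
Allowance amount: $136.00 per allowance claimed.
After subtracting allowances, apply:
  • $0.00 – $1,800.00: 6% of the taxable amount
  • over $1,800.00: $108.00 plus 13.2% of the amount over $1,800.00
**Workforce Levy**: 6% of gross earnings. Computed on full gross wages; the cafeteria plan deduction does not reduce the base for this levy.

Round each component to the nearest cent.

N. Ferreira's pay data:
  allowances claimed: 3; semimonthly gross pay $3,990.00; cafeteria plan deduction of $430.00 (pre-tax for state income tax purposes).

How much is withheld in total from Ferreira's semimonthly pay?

$525.86

State Income Tax: taxable = $3,990.00 − $430.00 − 3×$136.00 = $3,152.00
  $108.00 + 13.2% × ($3,152.00 − $1,800.00) = $108.00 + 13.2% × $1,352.00 = $286.46
Workforce Levy: 6% × $3,990.00 = $239.40
Total: $286.46 + $239.40 = $525.86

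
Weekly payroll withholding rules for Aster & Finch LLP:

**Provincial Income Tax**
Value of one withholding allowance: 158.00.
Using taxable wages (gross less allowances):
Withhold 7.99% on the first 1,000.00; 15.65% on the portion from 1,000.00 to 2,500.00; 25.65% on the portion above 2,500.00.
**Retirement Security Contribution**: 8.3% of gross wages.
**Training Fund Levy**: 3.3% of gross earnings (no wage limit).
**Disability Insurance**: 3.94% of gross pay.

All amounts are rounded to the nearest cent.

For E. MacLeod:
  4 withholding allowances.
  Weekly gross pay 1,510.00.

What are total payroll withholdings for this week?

Provincial Income Tax: taxable = 1,510.00 − 4×158.00 = 878.00
  7.99% × 878.00 = 70.15
Retirement Security Contribution: 8.3% × 1,510.00 = 125.33
Training Fund Levy: 3.3% × 1,510.00 = 49.83
Disability Insurance: 3.94% × 1,510.00 = 59.49
Total: 70.15 + 125.33 + 49.83 + 59.49 = 304.80

304.80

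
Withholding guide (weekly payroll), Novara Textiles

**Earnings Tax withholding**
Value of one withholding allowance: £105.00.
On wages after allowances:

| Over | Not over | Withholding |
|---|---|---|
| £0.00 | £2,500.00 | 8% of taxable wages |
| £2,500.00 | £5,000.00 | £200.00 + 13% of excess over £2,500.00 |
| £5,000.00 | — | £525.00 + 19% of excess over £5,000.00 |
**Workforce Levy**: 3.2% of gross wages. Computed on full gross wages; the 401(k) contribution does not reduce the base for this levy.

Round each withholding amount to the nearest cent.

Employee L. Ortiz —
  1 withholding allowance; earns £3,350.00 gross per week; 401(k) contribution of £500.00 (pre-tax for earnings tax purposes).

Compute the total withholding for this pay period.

£339.05

Earnings Tax: taxable = £3,350.00 − £500.00 − 1×£105.00 = £2,745.00
  £200.00 + 13% × (£2,745.00 − £2,500.00) = £200.00 + 13% × £245.00 = £231.85
Workforce Levy: 3.2% × £3,350.00 = £107.20
Total: £231.85 + £107.20 = £339.05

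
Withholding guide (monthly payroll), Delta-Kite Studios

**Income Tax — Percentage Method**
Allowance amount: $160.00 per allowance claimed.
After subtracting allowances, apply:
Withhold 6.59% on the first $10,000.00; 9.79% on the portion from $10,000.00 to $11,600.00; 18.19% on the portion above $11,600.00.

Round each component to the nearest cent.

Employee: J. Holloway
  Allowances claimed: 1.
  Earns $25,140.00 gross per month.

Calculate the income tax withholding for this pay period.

Income Tax: taxable = $25,140.00 − 1×$160.00 = $24,980.00
  $815.64 + 18.19% × ($24,980.00 − $11,600.00) = $815.64 + 18.19% × $13,380.00 = $3,249.46

$3,249.46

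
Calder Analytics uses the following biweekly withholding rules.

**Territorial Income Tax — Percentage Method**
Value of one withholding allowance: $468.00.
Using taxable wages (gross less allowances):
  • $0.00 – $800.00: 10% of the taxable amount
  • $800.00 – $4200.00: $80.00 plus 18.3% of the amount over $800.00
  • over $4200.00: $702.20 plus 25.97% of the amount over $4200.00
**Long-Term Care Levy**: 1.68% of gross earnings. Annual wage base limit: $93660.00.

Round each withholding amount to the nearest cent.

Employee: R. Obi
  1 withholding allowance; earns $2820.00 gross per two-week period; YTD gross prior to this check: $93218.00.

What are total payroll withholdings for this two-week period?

$371.45

Territorial Income Tax: taxable = $2820.00 − 1×$468.00 = $2352.00
  $80.00 + 18.3% × ($2352.00 − $800.00) = $80.00 + 18.3% × $1552.00 = $364.02
Long-Term Care Levy: cap $93660.00 − YTD $93218.00 = $442.00 subject; 1.68% × $442.00 = $7.43
Total: $364.02 + $7.43 = $371.45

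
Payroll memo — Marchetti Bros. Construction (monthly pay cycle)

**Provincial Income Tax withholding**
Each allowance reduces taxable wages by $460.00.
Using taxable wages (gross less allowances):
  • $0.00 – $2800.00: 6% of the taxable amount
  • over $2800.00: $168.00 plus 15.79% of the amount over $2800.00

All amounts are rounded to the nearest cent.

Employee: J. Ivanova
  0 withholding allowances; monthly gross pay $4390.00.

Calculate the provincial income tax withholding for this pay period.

$419.06

Provincial Income Tax: taxable = $4390.00
  $168.00 + 15.79% × ($4390.00 − $2800.00) = $168.00 + 15.79% × $1590.00 = $419.06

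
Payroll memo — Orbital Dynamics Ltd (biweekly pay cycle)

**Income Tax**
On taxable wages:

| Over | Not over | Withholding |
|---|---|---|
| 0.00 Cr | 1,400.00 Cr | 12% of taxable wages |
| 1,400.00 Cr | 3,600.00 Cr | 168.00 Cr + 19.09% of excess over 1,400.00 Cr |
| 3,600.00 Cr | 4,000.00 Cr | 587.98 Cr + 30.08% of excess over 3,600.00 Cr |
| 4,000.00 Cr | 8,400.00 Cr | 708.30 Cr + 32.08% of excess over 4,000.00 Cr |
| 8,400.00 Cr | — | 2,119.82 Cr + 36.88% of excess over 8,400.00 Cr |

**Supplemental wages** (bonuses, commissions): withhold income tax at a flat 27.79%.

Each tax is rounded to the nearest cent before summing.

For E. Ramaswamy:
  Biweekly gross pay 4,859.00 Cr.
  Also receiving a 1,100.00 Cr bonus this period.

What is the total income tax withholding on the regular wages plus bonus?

Income Tax: taxable = 4,859.00 Cr
  708.30 Cr + 32.08% × (4,859.00 Cr − 4,000.00 Cr) = 708.30 Cr + 32.08% × 859.00 Cr = 983.87 Cr
Supplemental (27.79% flat on bonus): 27.79% × 1,100.00 Cr = 305.69 Cr
Total income tax: 983.87 Cr + 305.69 Cr = 1,289.56 Cr

1,289.56 Cr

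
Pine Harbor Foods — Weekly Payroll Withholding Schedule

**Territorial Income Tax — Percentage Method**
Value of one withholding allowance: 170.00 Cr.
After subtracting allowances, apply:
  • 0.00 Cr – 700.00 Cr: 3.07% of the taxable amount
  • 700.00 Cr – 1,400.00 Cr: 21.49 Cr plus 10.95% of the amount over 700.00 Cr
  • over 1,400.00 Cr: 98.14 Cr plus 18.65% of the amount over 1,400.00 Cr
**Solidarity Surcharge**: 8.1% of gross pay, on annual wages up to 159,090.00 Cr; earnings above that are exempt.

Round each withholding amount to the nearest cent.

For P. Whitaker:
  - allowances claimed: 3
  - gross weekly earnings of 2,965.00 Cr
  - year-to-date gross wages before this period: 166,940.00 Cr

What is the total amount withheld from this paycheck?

Territorial Income Tax: taxable = 2,965.00 Cr − 3×170.00 Cr = 2,455.00 Cr
  98.14 Cr + 18.65% × (2,455.00 Cr − 1,400.00 Cr) = 98.14 Cr + 18.65% × 1,055.00 Cr = 294.90 Cr
Solidarity Surcharge: YTD 166,940.00 Cr ≥ cap 159,090.00 Cr → 0.00 Cr
Total: 294.90 Cr + 0.00 Cr = 294.90 Cr

294.90 Cr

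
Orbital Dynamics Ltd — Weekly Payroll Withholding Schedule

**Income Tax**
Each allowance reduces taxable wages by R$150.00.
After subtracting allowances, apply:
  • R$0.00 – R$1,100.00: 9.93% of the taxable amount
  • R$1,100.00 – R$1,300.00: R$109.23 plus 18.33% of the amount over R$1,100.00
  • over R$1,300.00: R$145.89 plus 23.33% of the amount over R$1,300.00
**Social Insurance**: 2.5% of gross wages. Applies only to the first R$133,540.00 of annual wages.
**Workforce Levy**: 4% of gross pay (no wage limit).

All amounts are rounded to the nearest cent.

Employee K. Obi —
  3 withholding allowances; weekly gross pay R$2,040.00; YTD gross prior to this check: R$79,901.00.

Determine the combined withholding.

R$346.15

Income Tax: taxable = R$2,040.00 − 3×R$150.00 = R$1,590.00
  R$145.89 + 23.33% × (R$1,590.00 − R$1,300.00) = R$145.89 + 23.33% × R$290.00 = R$213.55
Social Insurance: 2.5% × R$2,040.00 = R$51.00
Workforce Levy: 4% × R$2,040.00 = R$81.60
Total: R$213.55 + R$51.00 + R$81.60 = R$346.15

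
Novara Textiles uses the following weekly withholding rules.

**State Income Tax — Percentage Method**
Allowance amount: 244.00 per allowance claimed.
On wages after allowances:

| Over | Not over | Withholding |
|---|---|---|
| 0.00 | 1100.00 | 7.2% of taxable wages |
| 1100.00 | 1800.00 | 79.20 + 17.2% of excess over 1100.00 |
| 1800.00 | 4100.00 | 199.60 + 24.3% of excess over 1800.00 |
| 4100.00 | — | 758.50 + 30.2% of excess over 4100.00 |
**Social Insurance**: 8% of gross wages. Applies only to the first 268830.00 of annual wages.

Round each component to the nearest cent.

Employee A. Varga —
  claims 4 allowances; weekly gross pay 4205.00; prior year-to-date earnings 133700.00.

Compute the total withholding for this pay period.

883.25

State Income Tax: taxable = 4205.00 − 4×244.00 = 3229.00
  199.60 + 24.3% × (3229.00 − 1800.00) = 199.60 + 24.3% × 1429.00 = 546.85
Social Insurance: 8% × 4205.00 = 336.40
Total: 546.85 + 336.40 = 883.25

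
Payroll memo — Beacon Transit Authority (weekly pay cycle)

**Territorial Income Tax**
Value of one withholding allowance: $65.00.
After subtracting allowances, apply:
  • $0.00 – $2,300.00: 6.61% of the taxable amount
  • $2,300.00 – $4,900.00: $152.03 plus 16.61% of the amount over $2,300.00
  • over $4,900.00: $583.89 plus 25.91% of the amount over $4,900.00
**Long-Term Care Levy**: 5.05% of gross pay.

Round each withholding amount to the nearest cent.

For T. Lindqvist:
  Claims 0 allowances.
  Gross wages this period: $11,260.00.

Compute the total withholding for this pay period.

Territorial Income Tax: taxable = $11,260.00
  $583.89 + 25.91% × ($11,260.00 − $4,900.00) = $583.89 + 25.91% × $6,360.00 = $2,231.77
Long-Term Care Levy: 5.05% × $11,260.00 = $568.63
Total: $2,231.77 + $568.63 = $2,800.40

$2,800.40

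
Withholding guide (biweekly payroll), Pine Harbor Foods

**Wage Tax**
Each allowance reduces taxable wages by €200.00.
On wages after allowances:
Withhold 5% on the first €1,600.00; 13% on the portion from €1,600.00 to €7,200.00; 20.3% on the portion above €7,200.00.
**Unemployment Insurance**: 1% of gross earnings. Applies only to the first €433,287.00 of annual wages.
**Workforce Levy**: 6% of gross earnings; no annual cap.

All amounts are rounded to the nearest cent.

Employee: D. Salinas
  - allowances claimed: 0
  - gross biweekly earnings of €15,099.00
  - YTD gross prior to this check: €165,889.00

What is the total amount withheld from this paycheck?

Wage Tax: taxable = €15,099.00
  €808.00 + 20.3% × (€15,099.00 − €7,200.00) = €808.00 + 20.3% × €7,899.00 = €2,411.50
Unemployment Insurance: 1% × €15,099.00 = €150.99
Workforce Levy: 6% × €15,099.00 = €905.94
Total: €2,411.50 + €150.99 + €905.94 = €3,468.43

€3,468.43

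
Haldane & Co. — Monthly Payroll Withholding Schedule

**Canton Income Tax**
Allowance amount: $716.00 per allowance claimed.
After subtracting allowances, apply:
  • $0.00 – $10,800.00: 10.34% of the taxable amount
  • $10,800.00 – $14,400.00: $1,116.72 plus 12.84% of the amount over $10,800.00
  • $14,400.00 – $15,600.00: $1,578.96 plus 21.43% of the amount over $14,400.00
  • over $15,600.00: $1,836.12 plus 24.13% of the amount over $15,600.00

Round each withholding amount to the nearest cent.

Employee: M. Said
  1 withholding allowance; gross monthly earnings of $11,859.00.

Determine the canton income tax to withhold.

Canton Income Tax: taxable = $11,859.00 − 1×$716.00 = $11,143.00
  $1,116.72 + 12.84% × ($11,143.00 − $10,800.00) = $1,116.72 + 12.84% × $343.00 = $1,160.76

$1,160.76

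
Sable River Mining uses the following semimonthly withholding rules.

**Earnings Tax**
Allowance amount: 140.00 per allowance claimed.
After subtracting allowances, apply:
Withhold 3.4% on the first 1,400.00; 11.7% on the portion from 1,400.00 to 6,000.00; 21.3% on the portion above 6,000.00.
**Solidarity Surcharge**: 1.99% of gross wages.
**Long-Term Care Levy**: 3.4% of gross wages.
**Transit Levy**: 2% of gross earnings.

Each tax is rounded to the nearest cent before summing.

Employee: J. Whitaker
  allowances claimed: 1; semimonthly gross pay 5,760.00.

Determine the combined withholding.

Earnings Tax: taxable = 5,760.00 − 1×140.00 = 5,620.00
  47.60 + 11.7% × (5,620.00 − 1,400.00) = 47.60 + 11.7% × 4,220.00 = 541.34
Solidarity Surcharge: 1.99% × 5,760.00 = 114.62
Long-Term Care Levy: 3.4% × 5,760.00 = 195.84
Transit Levy: 2% × 5,760.00 = 115.20
Total: 541.34 + 114.62 + 195.84 + 115.20 = 967.00

967.00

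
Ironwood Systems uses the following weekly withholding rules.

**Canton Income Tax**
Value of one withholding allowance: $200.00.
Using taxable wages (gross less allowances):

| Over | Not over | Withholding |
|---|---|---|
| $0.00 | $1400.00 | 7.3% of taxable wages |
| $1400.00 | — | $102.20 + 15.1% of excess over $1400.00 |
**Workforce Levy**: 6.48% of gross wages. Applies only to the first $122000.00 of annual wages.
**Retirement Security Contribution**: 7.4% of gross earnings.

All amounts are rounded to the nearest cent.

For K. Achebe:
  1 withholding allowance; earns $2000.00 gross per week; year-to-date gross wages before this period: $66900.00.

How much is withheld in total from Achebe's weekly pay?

$440.20

Canton Income Tax: taxable = $2000.00 − 1×$200.00 = $1800.00
  $102.20 + 15.1% × ($1800.00 − $1400.00) = $102.20 + 15.1% × $400.00 = $162.60
Workforce Levy: 6.48% × $2000.00 = $129.60
Retirement Security Contribution: 7.4% × $2000.00 = $148.00
Total: $162.60 + $129.60 + $148.00 = $440.20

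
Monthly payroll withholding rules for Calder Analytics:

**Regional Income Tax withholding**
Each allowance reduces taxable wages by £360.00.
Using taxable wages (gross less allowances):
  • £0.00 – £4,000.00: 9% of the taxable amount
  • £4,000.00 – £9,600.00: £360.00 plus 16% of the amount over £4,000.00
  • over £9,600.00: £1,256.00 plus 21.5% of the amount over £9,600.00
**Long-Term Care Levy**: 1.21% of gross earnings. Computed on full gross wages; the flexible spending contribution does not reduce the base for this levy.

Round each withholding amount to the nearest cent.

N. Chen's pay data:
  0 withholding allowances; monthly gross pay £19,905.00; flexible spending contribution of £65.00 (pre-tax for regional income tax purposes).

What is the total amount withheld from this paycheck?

Regional Income Tax: taxable = £19,905.00 − £65.00 = £19,840.00
  £1,256.00 + 21.5% × (£19,840.00 − £9,600.00) = £1,256.00 + 21.5% × £10,240.00 = £3,457.60
Long-Term Care Levy: 1.21% × £19,905.00 = £240.85
Total: £3,457.60 + £240.85 = £3,698.45

£3,698.45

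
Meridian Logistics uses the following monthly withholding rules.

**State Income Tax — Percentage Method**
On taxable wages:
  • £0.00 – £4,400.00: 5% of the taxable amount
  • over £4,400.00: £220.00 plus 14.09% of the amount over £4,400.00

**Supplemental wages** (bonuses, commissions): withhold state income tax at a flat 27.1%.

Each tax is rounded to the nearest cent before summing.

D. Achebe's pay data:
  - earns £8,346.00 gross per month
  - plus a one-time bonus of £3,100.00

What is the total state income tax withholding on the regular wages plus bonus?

State Income Tax: taxable = £8,346.00
  £220.00 + 14.09% × (£8,346.00 − £4,400.00) = £220.00 + 14.09% × £3,946.00 = £775.99
Supplemental (27.1% flat on bonus): 27.1% × £3,100.00 = £840.10
Total state income tax: £775.99 + £840.10 = £1,616.09

£1,616.09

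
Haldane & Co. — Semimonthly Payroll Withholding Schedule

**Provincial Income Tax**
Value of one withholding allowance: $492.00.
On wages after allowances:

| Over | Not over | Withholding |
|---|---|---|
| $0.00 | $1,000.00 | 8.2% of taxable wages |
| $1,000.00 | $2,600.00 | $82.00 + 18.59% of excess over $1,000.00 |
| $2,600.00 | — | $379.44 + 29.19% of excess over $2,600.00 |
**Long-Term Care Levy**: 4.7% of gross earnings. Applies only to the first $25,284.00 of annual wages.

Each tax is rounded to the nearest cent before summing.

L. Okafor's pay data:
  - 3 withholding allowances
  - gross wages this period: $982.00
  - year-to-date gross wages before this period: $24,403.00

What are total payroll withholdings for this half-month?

Provincial Income Tax: taxable = $982.00 − 3×$492.00 = $-494.00
  Taxable ≤ 0 → $0.00
Long-Term Care Levy: cap $25,284.00 − YTD $24,403.00 = $881.00 subject; 4.7% × $881.00 = $41.41
Total: $0.00 + $41.41 = $41.41

$41.41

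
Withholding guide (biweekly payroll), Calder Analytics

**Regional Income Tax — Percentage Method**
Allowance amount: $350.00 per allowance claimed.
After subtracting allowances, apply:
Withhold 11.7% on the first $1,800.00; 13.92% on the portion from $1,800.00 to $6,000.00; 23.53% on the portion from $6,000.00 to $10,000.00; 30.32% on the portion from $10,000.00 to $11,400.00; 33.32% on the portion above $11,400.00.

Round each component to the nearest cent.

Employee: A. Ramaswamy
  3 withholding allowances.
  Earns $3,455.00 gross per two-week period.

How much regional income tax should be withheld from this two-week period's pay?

$294.82

Regional Income Tax: taxable = $3,455.00 − 3×$350.00 = $2,405.00
  $210.60 + 13.92% × ($2,405.00 − $1,800.00) = $210.60 + 13.92% × $605.00 = $294.82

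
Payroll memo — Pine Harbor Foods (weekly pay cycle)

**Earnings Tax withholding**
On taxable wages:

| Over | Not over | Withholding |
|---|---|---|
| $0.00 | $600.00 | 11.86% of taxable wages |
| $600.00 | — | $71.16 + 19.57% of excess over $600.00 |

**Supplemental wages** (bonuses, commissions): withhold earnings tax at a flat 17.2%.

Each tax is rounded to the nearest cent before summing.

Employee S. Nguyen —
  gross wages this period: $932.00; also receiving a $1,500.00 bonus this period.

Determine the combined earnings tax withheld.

$394.13

Earnings Tax: taxable = $932.00
  $71.16 + 19.57% × ($932.00 − $600.00) = $71.16 + 19.57% × $332.00 = $136.13
Supplemental (17.2% flat on bonus): 17.2% × $1,500.00 = $258.00
Total earnings tax: $136.13 + $258.00 = $394.13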